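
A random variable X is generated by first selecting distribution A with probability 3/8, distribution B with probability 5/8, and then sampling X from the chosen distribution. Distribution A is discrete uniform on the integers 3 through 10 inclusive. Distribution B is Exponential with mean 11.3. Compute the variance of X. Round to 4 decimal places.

Per component, A: μ=6.5, E[X²]=47.5; B: μ=11.3, E[X²]=255.38.
E[X] = 0.375·6.5 + 0.625·11.3 = 9.5.
E[X²] = 0.375·47.5 + 0.625·255.38 = 177.425.
Var(X) = E[X²] − (E[X])² = 177.425 − 90.25 = 87.175.

87.1750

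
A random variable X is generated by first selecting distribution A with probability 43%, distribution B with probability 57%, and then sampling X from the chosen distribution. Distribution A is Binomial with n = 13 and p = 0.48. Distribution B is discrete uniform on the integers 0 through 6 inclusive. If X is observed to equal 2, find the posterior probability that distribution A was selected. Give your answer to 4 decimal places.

0.0666

Likelihoods P(X=2 | ·): A: 0.0135087; B: 0.142857.
Posterior ∝ prior × likelihood. Numerator for A: 0.43·0.0135087 = 0.00580875.
Normalizing constant: 0.43·0.0135087 + 0.57·0.142857 = 0.0872373.
P(A | observation) = 0.00580875 / 0.0872373 = 0.0665856.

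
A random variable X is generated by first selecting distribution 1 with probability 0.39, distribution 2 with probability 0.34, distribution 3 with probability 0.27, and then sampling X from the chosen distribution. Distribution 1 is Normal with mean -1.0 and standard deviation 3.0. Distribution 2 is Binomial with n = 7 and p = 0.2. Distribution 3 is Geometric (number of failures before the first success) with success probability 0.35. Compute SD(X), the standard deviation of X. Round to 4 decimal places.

Per component, 1: μ=-1, E[X²]=10; 2: μ=1.4, E[X²]=3.08; 3: μ=1.85714, E[X²]=8.7551.
E[X] = 0.39·-1 + 0.34·1.4 + 0.27·1.85714 = 0.587429.
E[X²] = 0.39·10 + 0.34·3.08 + 0.27·8.7551 = 7.31108.
Var(X) = E[X²] − (E[X])² = 7.31108 − 0.345072 = 6.96601.
SD(X) = √6.96601 = 2.63932.

2.6393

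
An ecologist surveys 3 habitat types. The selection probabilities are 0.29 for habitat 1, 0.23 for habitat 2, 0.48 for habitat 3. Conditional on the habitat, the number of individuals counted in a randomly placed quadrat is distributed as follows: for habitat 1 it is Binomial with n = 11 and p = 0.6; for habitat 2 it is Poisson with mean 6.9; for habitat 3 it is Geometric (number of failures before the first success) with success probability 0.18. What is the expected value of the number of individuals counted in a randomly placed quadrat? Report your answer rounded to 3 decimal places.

5.688

Component means — 1: 6.6; 2: 6.9; 3: 4.55556.
E[X] = 0.29·6.6 + 0.23·6.9 + 0.48·4.55556 = 5.68767.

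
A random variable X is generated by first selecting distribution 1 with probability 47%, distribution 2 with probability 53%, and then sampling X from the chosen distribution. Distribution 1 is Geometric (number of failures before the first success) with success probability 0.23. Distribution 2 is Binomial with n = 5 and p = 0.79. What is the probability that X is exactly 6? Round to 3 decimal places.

Conditional on each component, P(X = 6): 1: 0.0479371; 2: 0.
By total probability, P(X = 6) = 0.47·0.0479371 + 0.53·0 = 0.0225305.

0.023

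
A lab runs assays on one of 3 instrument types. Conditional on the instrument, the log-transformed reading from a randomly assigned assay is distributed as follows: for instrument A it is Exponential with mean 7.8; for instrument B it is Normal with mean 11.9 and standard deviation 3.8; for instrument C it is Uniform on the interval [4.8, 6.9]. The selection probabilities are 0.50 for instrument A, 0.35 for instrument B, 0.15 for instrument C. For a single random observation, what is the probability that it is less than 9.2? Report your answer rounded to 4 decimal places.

Conditional on each instrument, P(X < 9.2): A: 0.692564; B: 0.238689; C: 1.
By total probability, P(X < 9.2) = 0.5·0.692564 + 0.35·0.238689 + 0.15·1 = 0.579823.

0.5798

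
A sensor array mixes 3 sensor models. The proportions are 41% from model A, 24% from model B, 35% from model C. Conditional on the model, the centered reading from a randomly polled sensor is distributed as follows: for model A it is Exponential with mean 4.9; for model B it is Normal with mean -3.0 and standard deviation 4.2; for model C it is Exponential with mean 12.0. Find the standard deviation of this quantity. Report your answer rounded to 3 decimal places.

9.836

Per component, A: μ=4.9, E[X²]=48.02; B: μ=-3, E[X²]=26.64; C: μ=12, E[X²]=288.
E[X] = 0.41·4.9 + 0.24·-3 + 0.35·12 = 5.489.
E[X²] = 0.41·48.02 + 0.24·26.64 + 0.35·288 = 126.882.
Var(X) = E[X²] − (E[X])² = 126.882 − 30.1291 = 96.7527.
SD(X) = √96.7527 = 9.83629.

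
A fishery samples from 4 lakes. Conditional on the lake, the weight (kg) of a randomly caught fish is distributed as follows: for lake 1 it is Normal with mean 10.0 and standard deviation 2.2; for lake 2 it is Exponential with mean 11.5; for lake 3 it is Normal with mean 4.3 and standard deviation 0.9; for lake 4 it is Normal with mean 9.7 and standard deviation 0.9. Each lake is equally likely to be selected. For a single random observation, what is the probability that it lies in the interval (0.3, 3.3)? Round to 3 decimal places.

0.090

Conditional on each lake, P(0.3 < X < 3.3): 1: 0.00115645; 2: 0.223706; 3: 0.133256; 4: 5.7554e-13.
By total probability, P(0.3 < X < 3.3) = 0.25·0.00115645 + 0.25·0.223706 + 0.25·0.133256 + 0.25·5.7554e-13 = 0.0895296.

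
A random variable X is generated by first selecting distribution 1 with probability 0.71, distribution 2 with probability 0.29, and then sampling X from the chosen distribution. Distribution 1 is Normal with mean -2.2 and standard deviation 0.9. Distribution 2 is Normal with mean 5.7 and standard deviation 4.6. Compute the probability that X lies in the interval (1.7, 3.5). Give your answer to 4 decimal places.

Conditional on each component, P(1.7 < X < 3.5): 1: 7.3433e-06; 2: 0.123963.
By total probability, P(1.7 < X < 3.5) = 0.71·7.3433e-06 + 0.29·0.123963 = 0.0359546.

0.0360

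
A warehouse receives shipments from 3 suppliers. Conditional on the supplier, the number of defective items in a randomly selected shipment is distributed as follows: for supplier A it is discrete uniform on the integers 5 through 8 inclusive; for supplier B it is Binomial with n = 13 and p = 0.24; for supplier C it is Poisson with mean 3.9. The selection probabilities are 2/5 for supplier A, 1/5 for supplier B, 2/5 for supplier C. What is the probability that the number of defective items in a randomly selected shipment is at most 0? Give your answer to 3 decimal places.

Conditional on each supplier, P(X ≤ 0): A: 0; B: 0.0282213; C: 0.0202419.
By total probability, P(X ≤ 0) = 0.4·0 + 0.2·0.0282213 + 0.4·0.0202419 = 0.013741.

0.014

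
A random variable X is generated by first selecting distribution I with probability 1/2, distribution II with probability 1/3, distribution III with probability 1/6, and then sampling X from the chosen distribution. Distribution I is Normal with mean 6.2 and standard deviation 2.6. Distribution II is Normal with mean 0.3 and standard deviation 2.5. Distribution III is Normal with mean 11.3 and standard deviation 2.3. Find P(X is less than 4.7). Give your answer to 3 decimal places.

0.462

Conditional on each component, P(X < 4.7): I: 0.281996; II: 0.960796; III: 0.00205518.
By total probability, P(X < 4.7) = 0.5·0.281996 + 0.333333·0.960796 + 0.166667·0.00205518 = 0.461606.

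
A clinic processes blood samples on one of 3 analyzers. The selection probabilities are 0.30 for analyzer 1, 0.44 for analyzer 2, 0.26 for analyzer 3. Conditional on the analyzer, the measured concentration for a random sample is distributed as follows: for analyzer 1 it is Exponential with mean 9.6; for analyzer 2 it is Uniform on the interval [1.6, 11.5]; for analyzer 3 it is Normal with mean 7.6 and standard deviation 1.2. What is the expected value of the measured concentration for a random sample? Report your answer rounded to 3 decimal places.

Component means — 1: 9.6; 2: 6.55; 3: 7.6.
E[X] = 0.3·9.6 + 0.44·6.55 + 0.26·7.6 = 7.738.

7.738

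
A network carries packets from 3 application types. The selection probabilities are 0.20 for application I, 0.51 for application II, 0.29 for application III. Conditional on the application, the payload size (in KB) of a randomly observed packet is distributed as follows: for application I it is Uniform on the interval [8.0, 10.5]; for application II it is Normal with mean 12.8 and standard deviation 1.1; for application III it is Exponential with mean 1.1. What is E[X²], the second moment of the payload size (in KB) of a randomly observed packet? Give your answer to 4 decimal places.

102.0940

For each component E[X²] = Var + (mean)², giving I: 86.0833; II: 165.05; III: 2.42.
Overall E[X²] = 0.2·86.0833 + 0.51·165.05 + 0.29·2.42 = 102.094.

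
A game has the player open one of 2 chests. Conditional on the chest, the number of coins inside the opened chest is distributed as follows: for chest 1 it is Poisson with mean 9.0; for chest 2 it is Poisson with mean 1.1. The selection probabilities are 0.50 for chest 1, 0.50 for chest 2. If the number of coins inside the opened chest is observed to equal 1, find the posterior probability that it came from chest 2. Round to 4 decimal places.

0.9970

Likelihoods P(X=1 | ·): 1: 0.00111069; 2: 0.366158.
Posterior ∝ prior × likelihood. Numerator for 2: 0.5·0.366158 = 0.183079.
Normalizing constant: 0.5·0.00111069 + 0.5·0.366158 = 0.183634.
P(2 | observation) = 0.183079 / 0.183634 = 0.996976.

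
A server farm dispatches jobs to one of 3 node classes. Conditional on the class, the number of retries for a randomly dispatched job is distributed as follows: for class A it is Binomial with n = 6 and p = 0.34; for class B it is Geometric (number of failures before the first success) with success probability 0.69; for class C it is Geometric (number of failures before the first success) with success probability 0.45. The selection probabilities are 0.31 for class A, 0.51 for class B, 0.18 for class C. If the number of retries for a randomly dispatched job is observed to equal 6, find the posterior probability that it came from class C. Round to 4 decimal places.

Likelihoods P(X=6 | ·): A: 0.0015448; B: 0.000612378; C: 0.0124563.
Posterior ∝ prior × likelihood. Numerator for C: 0.18·0.0124563 = 0.00224213.
Normalizing constant: 0.31·0.0015448 + 0.51·0.000612378 + 0.18·0.0124563 = 0.00303333.
P(C | observation) = 0.00224213 / 0.00303333 = 0.739164.

0.7392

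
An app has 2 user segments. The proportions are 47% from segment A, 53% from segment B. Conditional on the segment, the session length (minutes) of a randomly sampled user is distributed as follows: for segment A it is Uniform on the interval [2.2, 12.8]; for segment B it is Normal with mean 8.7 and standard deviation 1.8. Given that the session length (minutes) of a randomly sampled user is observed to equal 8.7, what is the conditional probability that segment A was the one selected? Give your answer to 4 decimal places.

0.2740

Likelihoods f(8.7 | ·): A: 0.0943396; B: 0.221635.
Posterior ∝ prior × likelihood. Numerator for A: 0.47·0.0943396 = 0.0443396.
Normalizing constant: 0.47·0.0943396 + 0.53·0.221635 = 0.161806.
P(A | observation) = 0.0443396 / 0.161806 = 0.27403.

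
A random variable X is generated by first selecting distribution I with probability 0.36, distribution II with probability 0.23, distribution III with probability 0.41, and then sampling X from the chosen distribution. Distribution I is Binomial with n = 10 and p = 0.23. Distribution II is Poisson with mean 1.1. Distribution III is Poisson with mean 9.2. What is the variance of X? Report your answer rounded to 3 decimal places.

Per component, I: μ=2.3, E[X²]=7.061; II: μ=1.1, E[X²]=2.31; III: μ=9.2, E[X²]=93.84.
E[X] = 0.36·2.3 + 0.23·1.1 + 0.41·9.2 = 4.853.
E[X²] = 0.36·7.061 + 0.23·2.31 + 0.41·93.84 = 41.5477.
Var(X) = E[X²] − (E[X])² = 41.5477 − 23.5516 = 17.9961.

17.996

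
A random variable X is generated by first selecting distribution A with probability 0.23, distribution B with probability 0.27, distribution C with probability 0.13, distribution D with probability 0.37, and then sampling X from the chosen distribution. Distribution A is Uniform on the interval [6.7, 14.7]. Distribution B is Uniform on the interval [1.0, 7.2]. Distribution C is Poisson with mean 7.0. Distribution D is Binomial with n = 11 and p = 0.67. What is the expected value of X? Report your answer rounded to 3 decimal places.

Component means — A: 10.7; B: 4.1; C: 7; D: 7.37.
E[X] = 0.23·10.7 + 0.27·4.1 + 0.13·7 + 0.37·7.37 = 7.2049.

7.205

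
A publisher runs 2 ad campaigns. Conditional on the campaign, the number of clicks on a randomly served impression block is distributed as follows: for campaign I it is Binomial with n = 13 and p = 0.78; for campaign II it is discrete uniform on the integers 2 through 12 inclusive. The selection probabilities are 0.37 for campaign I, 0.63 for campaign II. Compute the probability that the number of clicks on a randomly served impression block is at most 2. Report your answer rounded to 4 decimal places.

Conditional on each campaign, P(X ≤ 2): I: 2.90607e-06; II: 0.0909091.
By total probability, P(X ≤ 2) = 0.37·2.90607e-06 + 0.63·0.0909091 = 0.0572738.

0.0573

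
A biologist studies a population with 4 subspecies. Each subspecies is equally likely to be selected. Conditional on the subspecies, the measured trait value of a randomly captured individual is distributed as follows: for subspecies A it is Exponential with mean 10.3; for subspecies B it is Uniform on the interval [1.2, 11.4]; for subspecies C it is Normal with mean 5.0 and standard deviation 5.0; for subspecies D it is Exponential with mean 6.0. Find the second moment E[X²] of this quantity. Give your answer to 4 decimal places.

95.6350

For each component E[X²] = Var + (mean)², giving A: 212.18; B: 48.36; C: 50; D: 72.
Overall E[X²] = 0.25·212.18 + 0.25·48.36 + 0.25·50 + 0.25·72 = 95.635.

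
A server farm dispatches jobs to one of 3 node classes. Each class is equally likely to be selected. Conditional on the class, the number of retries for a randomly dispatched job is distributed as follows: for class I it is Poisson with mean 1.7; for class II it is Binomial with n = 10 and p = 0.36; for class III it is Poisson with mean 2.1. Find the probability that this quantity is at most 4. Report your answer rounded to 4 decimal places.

0.8791

Conditional on each class, P(X ≤ 4): I: 0.970385; II: 0.729158; III: 0.937874.
By total probability, P(X ≤ 4) = 0.333333·0.970385 + 0.333333·0.729158 + 0.333333·0.937874 = 0.879139.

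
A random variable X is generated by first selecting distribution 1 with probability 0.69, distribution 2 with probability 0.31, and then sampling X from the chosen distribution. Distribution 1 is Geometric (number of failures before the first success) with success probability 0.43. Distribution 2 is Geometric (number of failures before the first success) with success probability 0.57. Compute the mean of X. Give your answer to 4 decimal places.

Component means — 1: 1.32558; 2: 0.754386.
E[X] = 0.69·1.32558 + 0.31·0.754386 = 1.14851.

1.1485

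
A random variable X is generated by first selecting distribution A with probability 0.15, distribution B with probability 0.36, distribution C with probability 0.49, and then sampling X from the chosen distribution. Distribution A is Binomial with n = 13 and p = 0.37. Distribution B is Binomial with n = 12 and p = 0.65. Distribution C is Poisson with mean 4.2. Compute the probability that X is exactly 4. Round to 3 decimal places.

Conditional on each component, P(X = 4): A: 0.209497; B: 0.0198977; C: 0.194424.
By total probability, P(X = 4) = 0.15·0.209497 + 0.36·0.0198977 + 0.49·0.194424 = 0.133855.

0.134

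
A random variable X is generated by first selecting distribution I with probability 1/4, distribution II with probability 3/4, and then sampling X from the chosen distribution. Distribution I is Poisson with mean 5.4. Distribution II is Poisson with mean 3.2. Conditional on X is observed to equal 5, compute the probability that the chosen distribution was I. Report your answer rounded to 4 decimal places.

0.3357

Likelihoods P(X=5 | ·): I: 0.172821; II: 0.113979.
Posterior ∝ prior × likelihood. Numerator for I: 0.25·0.172821 = 0.0432053.
Normalizing constant: 0.25·0.172821 + 0.75·0.113979 = 0.12869.
P(I | observation) = 0.0432053 / 0.12869 = 0.335732.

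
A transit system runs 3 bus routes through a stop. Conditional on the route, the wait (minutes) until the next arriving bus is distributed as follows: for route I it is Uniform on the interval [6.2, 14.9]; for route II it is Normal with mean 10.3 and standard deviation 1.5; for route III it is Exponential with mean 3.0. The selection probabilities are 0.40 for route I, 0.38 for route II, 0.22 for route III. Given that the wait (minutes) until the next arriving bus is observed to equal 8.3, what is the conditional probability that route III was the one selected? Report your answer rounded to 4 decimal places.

Likelihoods f(8.3 | ·): I: 0.114943; II: 0.10934; III: 0.0209571.
Posterior ∝ prior × likelihood. Numerator for III: 0.22·0.0209571 = 0.00461056.
Normalizing constant: 0.4·0.114943 + 0.38·0.10934 + 0.22·0.0209571 = 0.0921368.
P(III | observation) = 0.00461056 / 0.0921368 = 0.0500403.

0.0500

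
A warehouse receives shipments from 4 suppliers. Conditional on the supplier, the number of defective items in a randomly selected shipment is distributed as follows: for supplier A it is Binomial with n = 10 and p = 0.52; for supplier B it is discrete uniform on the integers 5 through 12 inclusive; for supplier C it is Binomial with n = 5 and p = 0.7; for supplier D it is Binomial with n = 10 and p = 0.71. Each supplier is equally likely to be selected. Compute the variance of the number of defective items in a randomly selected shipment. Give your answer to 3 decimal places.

Per component, A: μ=5.2, E[X²]=29.536; B: μ=8.5, E[X²]=77.5; C: μ=3.5, E[X²]=13.3; D: μ=7.1, E[X²]=52.469.
E[X] = 0.25·5.2 + 0.25·8.5 + 0.25·3.5 + 0.25·7.1 = 6.075.
E[X²] = 0.25·29.536 + 0.25·77.5 + 0.25·13.3 + 0.25·52.469 = 43.2013.
Var(X) = E[X²] − (E[X])² = 43.2013 − 36.9056 = 6.29563.

6.296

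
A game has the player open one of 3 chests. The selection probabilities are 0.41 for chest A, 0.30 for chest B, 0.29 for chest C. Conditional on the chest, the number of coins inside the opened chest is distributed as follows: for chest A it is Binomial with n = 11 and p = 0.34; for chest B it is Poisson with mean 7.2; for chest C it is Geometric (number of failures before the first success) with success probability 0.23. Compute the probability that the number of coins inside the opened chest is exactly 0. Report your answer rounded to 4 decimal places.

0.0712

Conditional on each chest, P(X = 0): A: 0.010351; B: 0.000746586; C: 0.23.
By total probability, P(X = 0) = 0.41·0.010351 + 0.3·0.000746586 + 0.29·0.23 = 0.0711679.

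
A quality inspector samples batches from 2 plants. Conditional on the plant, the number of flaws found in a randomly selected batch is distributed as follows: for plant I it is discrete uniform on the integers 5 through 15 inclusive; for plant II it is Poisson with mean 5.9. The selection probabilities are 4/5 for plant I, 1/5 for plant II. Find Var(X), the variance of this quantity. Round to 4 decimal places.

Per component, I: μ=10, E[X²]=110; II: μ=5.9, E[X²]=40.71.
E[X] = 0.8·10 + 0.2·5.9 = 9.18.
E[X²] = 0.8·110 + 0.2·40.71 = 96.142.
Var(X) = E[X²] − (E[X])² = 96.142 − 84.2724 = 11.8696.

11.8696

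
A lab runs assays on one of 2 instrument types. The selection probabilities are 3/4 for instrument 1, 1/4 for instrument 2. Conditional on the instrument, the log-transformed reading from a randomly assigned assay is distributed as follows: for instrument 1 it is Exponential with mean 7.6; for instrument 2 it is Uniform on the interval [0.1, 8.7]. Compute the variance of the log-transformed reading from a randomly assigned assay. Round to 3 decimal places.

46.781

Per component, 1: μ=7.6, E[X²]=115.52; 2: μ=4.4, E[X²]=25.5233.
E[X] = 0.75·7.6 + 0.25·4.4 = 6.8.
E[X²] = 0.75·115.52 + 0.25·25.5233 = 93.0208.
Var(X) = E[X²] − (E[X])² = 93.0208 − 46.24 = 46.7808.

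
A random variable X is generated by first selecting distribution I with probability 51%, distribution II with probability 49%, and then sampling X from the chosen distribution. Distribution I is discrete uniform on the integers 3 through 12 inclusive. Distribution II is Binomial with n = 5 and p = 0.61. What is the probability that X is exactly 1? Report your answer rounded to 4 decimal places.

0.0346

Conditional on each component, P(X = 1): I: 0; II: 0.07056.
By total probability, P(X = 1) = 0.51·0 + 0.49·0.07056 = 0.0345744.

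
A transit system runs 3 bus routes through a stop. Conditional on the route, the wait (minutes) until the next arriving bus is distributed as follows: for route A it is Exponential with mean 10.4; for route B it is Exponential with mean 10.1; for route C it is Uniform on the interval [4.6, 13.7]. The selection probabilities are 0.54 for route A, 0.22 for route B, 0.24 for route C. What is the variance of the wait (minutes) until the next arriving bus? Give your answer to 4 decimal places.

Per component, A: μ=10.4, E[X²]=216.32; B: μ=10.1, E[X²]=204.02; C: μ=9.15, E[X²]=90.6233.
E[X] = 0.54·10.4 + 0.22·10.1 + 0.24·9.15 = 10.034.
E[X²] = 0.54·216.32 + 0.22·204.02 + 0.24·90.6233 = 183.447.
Var(X) = E[X²] − (E[X])² = 183.447 − 100.681 = 82.7656.

82.7656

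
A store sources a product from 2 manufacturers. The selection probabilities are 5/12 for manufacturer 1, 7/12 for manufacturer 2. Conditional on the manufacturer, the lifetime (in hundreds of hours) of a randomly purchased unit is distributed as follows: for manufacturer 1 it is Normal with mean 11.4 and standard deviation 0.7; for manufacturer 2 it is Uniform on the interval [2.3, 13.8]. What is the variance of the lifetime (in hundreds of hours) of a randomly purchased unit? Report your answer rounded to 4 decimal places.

Per component, 1: μ=11.4, E[X²]=130.45; 2: μ=8.05, E[X²]=75.8233.
E[X] = 0.416667·11.4 + 0.583333·8.05 = 9.44583.
E[X²] = 0.416667·130.45 + 0.583333·75.8233 = 98.5844.
Var(X) = E[X²] − (E[X])² = 98.5844 − 89.2238 = 9.36068.

9.3607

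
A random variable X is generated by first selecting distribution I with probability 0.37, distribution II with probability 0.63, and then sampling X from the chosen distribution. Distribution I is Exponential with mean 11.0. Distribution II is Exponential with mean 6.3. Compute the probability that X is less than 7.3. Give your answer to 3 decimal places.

0.612

Conditional on each component, P(X < 7.3): I: 0.485025; II: 0.686115.
By total probability, P(X < 7.3) = 0.37·0.485025 + 0.63·0.686115 = 0.611712.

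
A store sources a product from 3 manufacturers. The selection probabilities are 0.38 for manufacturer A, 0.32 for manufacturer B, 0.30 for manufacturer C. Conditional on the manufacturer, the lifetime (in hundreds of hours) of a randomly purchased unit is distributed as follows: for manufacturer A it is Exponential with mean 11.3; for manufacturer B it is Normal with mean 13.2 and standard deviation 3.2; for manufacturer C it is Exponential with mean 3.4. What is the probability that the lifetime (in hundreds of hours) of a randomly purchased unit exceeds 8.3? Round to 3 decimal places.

Conditional on each manufacturer, P(X > 8.3): A: 0.479739; B: 0.937146; C: 0.0870584.
By total probability, P(X > 8.3) = 0.38·0.479739 + 0.32·0.937146 + 0.3·0.0870584 = 0.508305.

0.508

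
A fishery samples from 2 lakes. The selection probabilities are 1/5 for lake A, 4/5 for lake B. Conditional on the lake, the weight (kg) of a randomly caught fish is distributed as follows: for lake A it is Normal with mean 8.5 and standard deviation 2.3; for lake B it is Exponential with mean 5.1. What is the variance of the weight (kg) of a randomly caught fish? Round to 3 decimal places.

23.716

Per component, A: μ=8.5, E[X²]=77.54; B: μ=5.1, E[X²]=52.02.
E[X] = 0.2·8.5 + 0.8·5.1 = 5.78.
E[X²] = 0.2·77.54 + 0.8·52.02 = 57.124.
Var(X) = E[X²] − (E[X])² = 57.124 − 33.4084 = 23.7156.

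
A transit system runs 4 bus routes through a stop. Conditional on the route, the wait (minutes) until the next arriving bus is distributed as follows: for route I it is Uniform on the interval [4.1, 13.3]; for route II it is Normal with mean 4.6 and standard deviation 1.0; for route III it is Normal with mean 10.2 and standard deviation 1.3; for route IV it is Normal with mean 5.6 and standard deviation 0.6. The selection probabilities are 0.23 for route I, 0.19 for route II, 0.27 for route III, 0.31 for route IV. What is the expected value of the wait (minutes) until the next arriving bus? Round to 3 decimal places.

Component means — I: 8.7; II: 4.6; III: 10.2; IV: 5.6.
E[X] = 0.23·8.7 + 0.19·4.6 + 0.27·10.2 + 0.31·5.6 = 7.365.

7.365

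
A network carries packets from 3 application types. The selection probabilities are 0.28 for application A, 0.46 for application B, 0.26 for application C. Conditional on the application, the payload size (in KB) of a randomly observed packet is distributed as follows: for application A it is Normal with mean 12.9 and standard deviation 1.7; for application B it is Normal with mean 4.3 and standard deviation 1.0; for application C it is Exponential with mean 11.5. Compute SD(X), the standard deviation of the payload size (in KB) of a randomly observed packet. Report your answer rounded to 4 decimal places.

7.1780

Per component, A: μ=12.9, E[X²]=169.3; B: μ=4.3, E[X²]=19.49; C: μ=11.5, E[X²]=264.5.
E[X] = 0.28·12.9 + 0.46·4.3 + 0.26·11.5 = 8.58.
E[X²] = 0.28·169.3 + 0.46·19.49 + 0.26·264.5 = 125.139.
Var(X) = E[X²] − (E[X])² = 125.139 − 73.6164 = 51.523.
SD(X) = √51.523 = 7.17795.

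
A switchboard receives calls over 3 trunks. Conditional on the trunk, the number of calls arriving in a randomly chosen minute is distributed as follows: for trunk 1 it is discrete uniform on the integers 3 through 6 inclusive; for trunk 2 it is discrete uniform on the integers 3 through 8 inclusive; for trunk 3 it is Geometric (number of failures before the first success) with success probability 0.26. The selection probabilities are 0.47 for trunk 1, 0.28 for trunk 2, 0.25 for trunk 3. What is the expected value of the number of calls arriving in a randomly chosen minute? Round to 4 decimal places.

Component means — 1: 4.5; 2: 5.5; 3: 2.84615.
E[X] = 0.47·4.5 + 0.28·5.5 + 0.25·2.84615 = 4.36654.

4.3665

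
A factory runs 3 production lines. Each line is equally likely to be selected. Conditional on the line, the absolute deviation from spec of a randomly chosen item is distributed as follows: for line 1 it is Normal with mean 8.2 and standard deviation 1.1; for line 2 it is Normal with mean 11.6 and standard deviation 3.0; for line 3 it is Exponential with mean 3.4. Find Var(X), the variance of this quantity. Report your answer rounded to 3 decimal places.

18.572

Per component, 1: μ=8.2, E[X²]=68.45; 2: μ=11.6, E[X²]=143.56; 3: μ=3.4, E[X²]=23.12.
E[X] = 0.333333·8.2 + 0.333333·11.6 + 0.333333·3.4 = 7.73333.
E[X²] = 0.333333·68.45 + 0.333333·143.56 + 0.333333·23.12 = 78.3767.
Var(X) = E[X²] − (E[X])² = 78.3767 − 59.8044 = 18.5722.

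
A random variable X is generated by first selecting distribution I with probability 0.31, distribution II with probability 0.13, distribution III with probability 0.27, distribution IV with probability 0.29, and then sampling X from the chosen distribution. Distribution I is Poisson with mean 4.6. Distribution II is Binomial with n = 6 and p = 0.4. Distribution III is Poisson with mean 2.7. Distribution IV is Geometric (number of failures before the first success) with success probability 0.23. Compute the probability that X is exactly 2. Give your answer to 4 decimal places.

Conditional on each component, P(X = 2): I: 0.106348; II: 0.31104; III: 0.244964; IV: 0.136367.
By total probability, P(X = 2) = 0.31·0.106348 + 0.13·0.31104 + 0.27·0.244964 + 0.29·0.136367 = 0.17909.

0.1791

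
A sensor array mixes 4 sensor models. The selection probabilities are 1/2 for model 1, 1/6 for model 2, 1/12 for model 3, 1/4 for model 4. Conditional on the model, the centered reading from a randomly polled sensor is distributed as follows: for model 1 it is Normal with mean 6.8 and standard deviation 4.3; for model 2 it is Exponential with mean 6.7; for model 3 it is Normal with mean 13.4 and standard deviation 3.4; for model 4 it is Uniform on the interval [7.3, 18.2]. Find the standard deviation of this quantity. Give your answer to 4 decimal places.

Per component, 1: μ=6.8, E[X²]=64.73; 2: μ=6.7, E[X²]=89.78; 3: μ=13.4, E[X²]=191.12; 4: μ=12.75, E[X²]=172.463.
E[X] = 0.5·6.8 + 0.166667·6.7 + 0.0833333·13.4 + 0.25·12.75 = 8.82083.
E[X²] = 0.5·64.73 + 0.166667·89.78 + 0.0833333·191.12 + 0.25·172.463 = 106.371.
Var(X) = E[X²] − (E[X])² = 106.371 − 77.8071 = 28.5637.
SD(X) = √28.5637 = 5.3445.

5.3445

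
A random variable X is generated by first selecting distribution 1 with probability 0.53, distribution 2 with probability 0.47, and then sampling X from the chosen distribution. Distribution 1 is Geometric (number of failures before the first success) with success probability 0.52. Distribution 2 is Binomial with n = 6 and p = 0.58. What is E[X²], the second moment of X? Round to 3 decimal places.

7.771

For each component E[X²] = Var + (mean)², giving 1: 2.62722; 2: 13.572.
Overall E[X²] = 0.53·2.62722 + 0.47·13.572 = 7.77127.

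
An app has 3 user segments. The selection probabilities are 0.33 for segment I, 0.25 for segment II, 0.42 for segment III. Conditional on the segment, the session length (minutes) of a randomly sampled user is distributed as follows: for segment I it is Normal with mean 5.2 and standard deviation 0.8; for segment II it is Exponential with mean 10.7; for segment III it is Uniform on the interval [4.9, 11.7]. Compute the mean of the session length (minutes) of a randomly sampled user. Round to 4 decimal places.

Component means — I: 5.2; II: 10.7; III: 8.3.
E[X] = 0.33·5.2 + 0.25·10.7 + 0.42·8.3 = 7.877.

7.8770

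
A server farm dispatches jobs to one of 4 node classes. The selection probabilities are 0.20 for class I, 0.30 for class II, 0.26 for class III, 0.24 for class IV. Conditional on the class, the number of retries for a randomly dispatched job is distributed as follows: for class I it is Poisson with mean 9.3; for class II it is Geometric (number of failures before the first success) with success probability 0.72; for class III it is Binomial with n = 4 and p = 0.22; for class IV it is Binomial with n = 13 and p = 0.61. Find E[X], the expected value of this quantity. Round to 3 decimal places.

4.109

Component means — I: 9.3; II: 0.388889; III: 0.88; IV: 7.93.
E[X] = 0.2·9.3 + 0.3·0.388889 + 0.26·0.88 + 0.24·7.93 = 4.10867.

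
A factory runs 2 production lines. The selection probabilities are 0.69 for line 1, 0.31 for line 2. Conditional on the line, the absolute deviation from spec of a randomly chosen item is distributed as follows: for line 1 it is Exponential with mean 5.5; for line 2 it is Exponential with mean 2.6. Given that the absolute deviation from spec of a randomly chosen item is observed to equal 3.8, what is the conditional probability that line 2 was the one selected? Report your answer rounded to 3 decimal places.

0.305

Likelihoods f(3.8 | ·): 1: 0.0911128; 2: 0.0891843.
Posterior ∝ prior × likelihood. Numerator for 2: 0.31·0.0891843 = 0.0276471.
Normalizing constant: 0.69·0.0911128 + 0.31·0.0891843 = 0.090515.
P(2 | observation) = 0.0276471 / 0.090515 = 0.305443.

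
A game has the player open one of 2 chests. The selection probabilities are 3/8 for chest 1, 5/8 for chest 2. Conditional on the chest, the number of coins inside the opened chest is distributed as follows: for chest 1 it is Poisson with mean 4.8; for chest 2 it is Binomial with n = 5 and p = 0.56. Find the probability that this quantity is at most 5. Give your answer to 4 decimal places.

Conditional on each chest, P(X ≤ 5): 1: 0.651006; 2: 1.
By total probability, P(X ≤ 5) = 0.375·0.651006 + 0.625·1 = 0.869127.

0.8691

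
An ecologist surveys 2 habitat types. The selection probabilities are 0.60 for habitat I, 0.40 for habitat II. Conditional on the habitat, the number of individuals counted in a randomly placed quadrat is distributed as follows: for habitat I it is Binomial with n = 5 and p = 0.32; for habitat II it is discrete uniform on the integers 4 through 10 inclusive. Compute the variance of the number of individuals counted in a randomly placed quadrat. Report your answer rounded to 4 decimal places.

Per component, I: μ=1.6, E[X²]=3.648; II: μ=7, E[X²]=53.
E[X] = 0.6·1.6 + 0.4·7 = 3.76.
E[X²] = 0.6·3.648 + 0.4·53 = 23.3888.
Var(X) = E[X²] − (E[X])² = 23.3888 − 14.1376 = 9.2512.

9.2512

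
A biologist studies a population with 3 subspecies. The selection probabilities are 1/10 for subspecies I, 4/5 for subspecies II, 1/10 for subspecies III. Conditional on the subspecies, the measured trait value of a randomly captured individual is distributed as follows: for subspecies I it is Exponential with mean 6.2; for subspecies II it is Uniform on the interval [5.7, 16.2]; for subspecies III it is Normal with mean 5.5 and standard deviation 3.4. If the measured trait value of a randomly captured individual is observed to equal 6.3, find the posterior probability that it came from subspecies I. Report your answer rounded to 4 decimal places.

Likelihoods f(6.3 | ·): I: 0.058386; II: 0.0952381; III: 0.114132.
Posterior ∝ prior × likelihood. Numerator for I: 0.1·0.058386 = 0.0058386.
Normalizing constant: 0.1·0.058386 + 0.8·0.0952381 + 0.1·0.114132 = 0.0934423.
P(I | observation) = 0.0058386 / 0.0934423 = 0.0624835.

0.0625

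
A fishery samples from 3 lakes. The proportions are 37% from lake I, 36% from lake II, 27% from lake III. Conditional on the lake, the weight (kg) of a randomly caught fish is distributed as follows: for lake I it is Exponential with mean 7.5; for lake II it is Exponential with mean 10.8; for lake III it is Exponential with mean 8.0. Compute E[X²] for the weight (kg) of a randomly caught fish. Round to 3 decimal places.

160.166

For each component E[X²] = Var + (mean)², giving I: 112.5; II: 233.28; III: 128.
Overall E[X²] = 0.37·112.5 + 0.36·233.28 + 0.27·128 = 160.166.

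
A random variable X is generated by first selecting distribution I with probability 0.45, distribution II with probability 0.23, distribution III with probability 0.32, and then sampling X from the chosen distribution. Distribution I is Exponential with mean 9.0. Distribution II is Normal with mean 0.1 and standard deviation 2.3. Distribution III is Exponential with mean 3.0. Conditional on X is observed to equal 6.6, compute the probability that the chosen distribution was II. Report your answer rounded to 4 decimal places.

Likelihoods f(6.6 | ·): I: 0.0533673; II: 0.00319799; III: 0.0369344.
Posterior ∝ prior × likelihood. Numerator for II: 0.23·0.00319799 = 0.000735539.
Normalizing constant: 0.45·0.0533673 + 0.23·0.00319799 + 0.32·0.0369344 = 0.0365698.
P(II | observation) = 0.000735539 / 0.0365698 = 0.0201133.

0.0201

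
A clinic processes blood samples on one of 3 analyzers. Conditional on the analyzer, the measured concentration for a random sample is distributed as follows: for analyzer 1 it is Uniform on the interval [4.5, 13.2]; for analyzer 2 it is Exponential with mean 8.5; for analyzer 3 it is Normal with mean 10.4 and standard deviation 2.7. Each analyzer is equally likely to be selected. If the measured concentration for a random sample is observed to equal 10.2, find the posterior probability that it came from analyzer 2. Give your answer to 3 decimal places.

Likelihoods f(10.2 | ·): 1: 0.114943; 2: 0.0354346; 3: 0.147352.
Posterior ∝ prior × likelihood. Numerator for 2: 0.333333·0.0354346 = 0.0118115.
Normalizing constant: 0.333333·0.114943 + 0.333333·0.0354346 + 0.333333·0.147352 = 0.0992429.
P(2 | observation) = 0.0118115 / 0.0992429 = 0.119016.

0.119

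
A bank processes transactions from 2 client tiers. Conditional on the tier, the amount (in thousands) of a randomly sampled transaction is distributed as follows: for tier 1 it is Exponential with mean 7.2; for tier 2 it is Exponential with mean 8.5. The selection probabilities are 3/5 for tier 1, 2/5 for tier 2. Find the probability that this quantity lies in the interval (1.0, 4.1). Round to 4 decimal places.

Conditional on each tier, P(1.0 < X < 4.1): 1: 0.304485; 2: 0.271681.
By total probability, P(1.0 < X < 4.1) = 0.6·0.304485 + 0.4·0.271681 = 0.291363.

0.2914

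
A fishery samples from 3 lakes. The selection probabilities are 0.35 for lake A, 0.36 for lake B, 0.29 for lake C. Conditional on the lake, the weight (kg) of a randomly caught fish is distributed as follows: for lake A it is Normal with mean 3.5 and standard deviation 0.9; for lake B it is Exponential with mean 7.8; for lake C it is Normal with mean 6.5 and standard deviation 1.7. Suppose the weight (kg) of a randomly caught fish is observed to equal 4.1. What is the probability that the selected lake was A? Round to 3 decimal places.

Likelihoods f(4.1 | ·): A: 0.354942; B: 0.0757918; C: 0.0866302.
Posterior ∝ prior × likelihood. Numerator for A: 0.35·0.354942 = 0.12423.
Normalizing constant: 0.35·0.354942 + 0.36·0.0757918 + 0.29·0.0866302 = 0.176638.
P(A | observation) = 0.12423 / 0.176638 = 0.703303.

0.703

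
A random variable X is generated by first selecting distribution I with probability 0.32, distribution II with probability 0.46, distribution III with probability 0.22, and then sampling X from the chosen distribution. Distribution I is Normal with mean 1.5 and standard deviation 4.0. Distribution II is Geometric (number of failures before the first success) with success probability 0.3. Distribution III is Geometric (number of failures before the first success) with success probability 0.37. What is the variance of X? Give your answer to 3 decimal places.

Per component, I: μ=1.5, E[X²]=18.25; II: μ=2.33333, E[X²]=13.2222; III: μ=1.7027, E[X²]=7.5011.
E[X] = 0.32·1.5 + 0.46·2.33333 + 0.22·1.7027 = 1.92793.
E[X²] = 0.32·18.25 + 0.46·13.2222 + 0.22·7.5011 = 13.5725.
Var(X) = E[X²] − (E[X])² = 13.5725 − 3.71691 = 9.85556.

9.856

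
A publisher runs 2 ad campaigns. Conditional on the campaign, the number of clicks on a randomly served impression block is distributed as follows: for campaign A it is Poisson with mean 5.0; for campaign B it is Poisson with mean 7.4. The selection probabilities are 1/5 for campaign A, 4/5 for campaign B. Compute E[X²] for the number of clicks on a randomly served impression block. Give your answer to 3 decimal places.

55.728

For each component E[X²] = Var + (mean)², giving A: 30; B: 62.16.
Overall E[X²] = 0.2·30 + 0.8·62.16 = 55.728.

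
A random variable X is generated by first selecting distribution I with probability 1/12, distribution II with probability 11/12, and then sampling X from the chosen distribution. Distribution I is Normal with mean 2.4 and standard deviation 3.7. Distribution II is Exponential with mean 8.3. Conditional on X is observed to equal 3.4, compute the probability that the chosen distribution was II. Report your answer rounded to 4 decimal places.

Likelihoods f(3.4 | ·): I: 0.103955; II: 0.0799868.
Posterior ∝ prior × likelihood. Numerator for II: 0.916667·0.0799868 = 0.0733212.
Normalizing constant: 0.0833333·0.103955 + 0.916667·0.0799868 = 0.0819841.
P(II | observation) = 0.0733212 / 0.0819841 = 0.894334.

0.8943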